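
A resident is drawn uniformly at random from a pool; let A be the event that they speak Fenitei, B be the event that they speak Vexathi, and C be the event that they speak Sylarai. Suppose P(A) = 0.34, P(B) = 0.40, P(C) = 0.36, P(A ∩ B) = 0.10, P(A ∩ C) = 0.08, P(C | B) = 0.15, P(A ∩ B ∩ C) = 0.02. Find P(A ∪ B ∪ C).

P(B ∩ C) = P(B)·P(C|B) = 0.40 × 0.15 = 0.06
By inclusion-exclusion,
P(A ∪ B ∪ C) = 0.34 + 0.40 + 0.36 − 0.10 − 0.08 − 0.06 + 0.02 = 0.88

0.88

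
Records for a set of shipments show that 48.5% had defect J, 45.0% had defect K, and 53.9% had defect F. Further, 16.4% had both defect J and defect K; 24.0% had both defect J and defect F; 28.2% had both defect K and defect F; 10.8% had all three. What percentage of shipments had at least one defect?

Apply inclusion-exclusion:
P(union) = 48.5 + 45.0 + 53.9 − 16.4 − 24.0 − 28.2 + 10.8 = 89.6%

89.6%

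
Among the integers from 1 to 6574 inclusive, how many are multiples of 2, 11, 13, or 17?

⌊6574/2⌋ + ⌊6574/11⌋ + ⌊6574/13⌋ + ⌊6574/17⌋ − ⌊6574/22⌋ − ⌊6574/26⌋ − ⌊6574/34⌋ − ⌊6574/143⌋ − ⌊6574/187⌋ − ⌊6574/221⌋ + ⌊6574/286⌋ + ⌊6574/374⌋ + ⌊6574/442⌋ + ⌊6574/2431⌋ − ⌊6574/4862⌋ = 3287 + 597 + 505 + 386 − 298 − 252 − 193 − 45 − 35 − 29 + 22 + 17 + 14 + 2 − 1 = 3977

3977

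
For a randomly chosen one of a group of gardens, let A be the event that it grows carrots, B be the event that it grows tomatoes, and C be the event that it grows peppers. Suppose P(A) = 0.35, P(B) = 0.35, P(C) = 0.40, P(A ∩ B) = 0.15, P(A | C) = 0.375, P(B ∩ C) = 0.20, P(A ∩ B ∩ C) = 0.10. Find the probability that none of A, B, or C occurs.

P(A ∩ C) = P(C)·P(A|C) = 0.40 × 0.375 = 0.15
P(A ∪ B ∪ C) = 0.35 + 0.35 + 0.40 − 0.15 − 0.15 − 0.20 + 0.10 = 0.70
P(none) = 1 − 0.70 = 0.30

0.30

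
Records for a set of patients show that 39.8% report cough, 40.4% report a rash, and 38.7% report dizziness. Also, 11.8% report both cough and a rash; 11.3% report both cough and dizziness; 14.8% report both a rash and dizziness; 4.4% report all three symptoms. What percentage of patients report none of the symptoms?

14.6%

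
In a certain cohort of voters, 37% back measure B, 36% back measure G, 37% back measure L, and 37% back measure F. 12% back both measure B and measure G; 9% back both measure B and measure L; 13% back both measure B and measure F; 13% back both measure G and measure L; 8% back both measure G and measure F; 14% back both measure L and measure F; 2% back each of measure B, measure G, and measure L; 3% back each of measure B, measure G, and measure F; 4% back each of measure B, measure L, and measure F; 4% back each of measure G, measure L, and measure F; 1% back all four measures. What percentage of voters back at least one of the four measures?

90%

Apply inclusion-exclusion:
P(at least one) = 37 + 36 + 37 + 37 − 12 − 9 − 13 − 13 − 8 − 14 + 2 + 3 + 4 + 4 − 1 = 90%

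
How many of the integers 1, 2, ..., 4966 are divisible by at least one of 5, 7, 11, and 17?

Inclusion–exclusion gives
993 + 709 + 451 + 292 − 141 − 90 − 58 − 64 − 41 − 26 + 12 + 8 + 5 + 3 − 0 = 2053

2053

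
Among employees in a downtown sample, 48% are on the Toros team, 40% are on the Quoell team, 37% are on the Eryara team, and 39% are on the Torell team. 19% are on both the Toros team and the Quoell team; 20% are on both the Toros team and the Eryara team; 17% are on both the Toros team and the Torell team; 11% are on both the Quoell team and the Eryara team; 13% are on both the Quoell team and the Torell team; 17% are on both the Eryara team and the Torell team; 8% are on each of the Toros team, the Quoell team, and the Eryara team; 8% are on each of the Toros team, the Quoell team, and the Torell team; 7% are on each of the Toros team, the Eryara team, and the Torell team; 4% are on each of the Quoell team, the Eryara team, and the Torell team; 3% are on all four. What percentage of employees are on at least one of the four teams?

Using inclusion–exclusion:
P(≥1) = 48 + 40 + 37 + 39 − 19 − 20 − 17 − 11 − 13 − 17 + 8 + 8 + 7 + 4 − 3 = 91%

91%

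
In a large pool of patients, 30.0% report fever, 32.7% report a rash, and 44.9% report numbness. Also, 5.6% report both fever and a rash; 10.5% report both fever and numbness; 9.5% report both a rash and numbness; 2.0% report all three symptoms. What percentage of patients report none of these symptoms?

16.0%

By inclusion–exclusion:
P(≥1) = 30.0 + 32.7 + 44.9 − 5.6 − 10.5 − 9.5 + 2.0 = 84.0%
P(none) = 100% − 84.0% = 16.0%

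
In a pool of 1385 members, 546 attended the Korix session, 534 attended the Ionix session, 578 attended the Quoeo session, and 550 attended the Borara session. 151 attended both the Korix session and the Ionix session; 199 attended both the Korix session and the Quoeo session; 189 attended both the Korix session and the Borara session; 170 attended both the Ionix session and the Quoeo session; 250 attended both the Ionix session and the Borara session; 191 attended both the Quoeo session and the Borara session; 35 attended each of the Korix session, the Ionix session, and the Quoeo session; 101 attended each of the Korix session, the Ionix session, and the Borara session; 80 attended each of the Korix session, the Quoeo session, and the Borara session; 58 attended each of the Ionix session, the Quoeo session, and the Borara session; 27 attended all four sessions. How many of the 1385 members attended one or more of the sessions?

Inclusion–exclusion gives
|at least one| = 546 + 534 + 578 + 550 − 151 − 199 − 189 − 170 − 250 − 191 + 35 + 101 + 80 + 58 − 27 = 1305

1305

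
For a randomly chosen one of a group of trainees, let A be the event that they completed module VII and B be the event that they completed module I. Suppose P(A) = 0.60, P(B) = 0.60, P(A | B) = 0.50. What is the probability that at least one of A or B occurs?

0.90

P(A ∩ B) = P(B)·P(A|B) = 0.60 × 0.50 = 0.30
Apply inclusion-exclusion:
P(A ∪ B) = 0.60 + 0.60 − 0.30 = 0.90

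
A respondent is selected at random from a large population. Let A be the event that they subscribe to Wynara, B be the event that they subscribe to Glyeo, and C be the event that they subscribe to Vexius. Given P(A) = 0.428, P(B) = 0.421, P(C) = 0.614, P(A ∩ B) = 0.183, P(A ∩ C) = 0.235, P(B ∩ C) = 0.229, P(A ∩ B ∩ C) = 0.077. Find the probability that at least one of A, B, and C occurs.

0.893

P(A ∪ B ∪ C) = 0.428 + 0.421 + 0.614 − 0.183 − 0.235 − 0.229 + 0.077 = 0.893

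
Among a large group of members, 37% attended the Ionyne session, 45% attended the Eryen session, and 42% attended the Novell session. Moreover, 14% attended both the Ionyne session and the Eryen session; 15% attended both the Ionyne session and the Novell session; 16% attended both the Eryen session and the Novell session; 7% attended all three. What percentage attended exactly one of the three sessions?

55%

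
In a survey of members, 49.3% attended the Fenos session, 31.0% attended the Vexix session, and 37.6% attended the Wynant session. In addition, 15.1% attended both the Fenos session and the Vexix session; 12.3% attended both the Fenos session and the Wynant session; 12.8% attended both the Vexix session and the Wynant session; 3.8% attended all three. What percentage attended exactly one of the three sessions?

48.9%

P(exactly one) = 49.3 + 31.0 + 37.6 − 2·15.1 − 2·12.3 − 2·12.8 + 3·3.8 = 48.9%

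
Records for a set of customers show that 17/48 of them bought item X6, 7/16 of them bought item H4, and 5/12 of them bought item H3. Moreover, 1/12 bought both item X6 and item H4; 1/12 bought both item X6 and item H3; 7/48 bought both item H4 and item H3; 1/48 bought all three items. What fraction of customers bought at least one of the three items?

P(at least one) = 17/48 + 7/16 + 5/12 − 1/12 − 1/12 − 7/48 + 1/48 = 11/12

11/12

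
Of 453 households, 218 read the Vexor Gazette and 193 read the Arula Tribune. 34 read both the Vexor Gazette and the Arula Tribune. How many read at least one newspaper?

377

|at least one| = 218 + 193 − 34 = 377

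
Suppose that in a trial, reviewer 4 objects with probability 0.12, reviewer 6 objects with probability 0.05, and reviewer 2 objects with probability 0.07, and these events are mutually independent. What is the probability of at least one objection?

0.22252

P(none) = (1 − 0.12) × (1 − 0.05) × (1 − 0.07) = 0.88 × 0.95 × 0.93 = 0.77748
P(at least one) = 1 − 0.77748 = 0.22252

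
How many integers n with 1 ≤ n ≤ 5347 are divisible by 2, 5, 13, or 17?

3489

floor(5347/2) + floor(5347/5) + floor(5347/13) + floor(5347/17) − floor(5347/10) − floor(5347/26) − floor(5347/34) − floor(5347/65) − floor(5347/85) − floor(5347/221) + floor(5347/130) + floor(5347/170) + floor(5347/442) + floor(5347/1105) − floor(5347/2210) = 2673 + 1069 + 411 + 314 − 534 − 205 − 157 − 82 − 62 − 24 + 41 + 31 + 12 + 4 − 2 = 3489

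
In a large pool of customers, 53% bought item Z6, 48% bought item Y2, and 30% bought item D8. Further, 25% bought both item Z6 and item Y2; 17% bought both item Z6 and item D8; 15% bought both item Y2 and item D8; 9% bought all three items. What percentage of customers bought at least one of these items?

83%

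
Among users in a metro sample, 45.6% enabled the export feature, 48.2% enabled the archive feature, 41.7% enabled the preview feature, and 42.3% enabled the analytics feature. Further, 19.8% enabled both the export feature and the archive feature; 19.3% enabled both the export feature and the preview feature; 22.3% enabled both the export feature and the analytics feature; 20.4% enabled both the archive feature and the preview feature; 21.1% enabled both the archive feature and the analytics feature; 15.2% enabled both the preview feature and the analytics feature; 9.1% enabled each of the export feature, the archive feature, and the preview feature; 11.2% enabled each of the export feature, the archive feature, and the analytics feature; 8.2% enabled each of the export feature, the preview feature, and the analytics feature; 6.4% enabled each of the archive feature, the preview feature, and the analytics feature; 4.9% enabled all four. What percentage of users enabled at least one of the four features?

89.7%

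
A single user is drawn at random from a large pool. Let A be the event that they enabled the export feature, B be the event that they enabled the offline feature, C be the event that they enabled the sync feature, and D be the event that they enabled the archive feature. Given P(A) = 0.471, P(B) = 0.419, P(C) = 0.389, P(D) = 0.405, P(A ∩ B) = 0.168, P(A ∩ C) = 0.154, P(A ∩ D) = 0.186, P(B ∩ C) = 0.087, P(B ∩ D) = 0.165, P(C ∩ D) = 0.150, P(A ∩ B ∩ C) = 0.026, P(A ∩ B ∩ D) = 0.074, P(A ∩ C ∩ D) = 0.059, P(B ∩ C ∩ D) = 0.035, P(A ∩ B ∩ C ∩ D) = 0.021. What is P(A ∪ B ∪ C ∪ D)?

0.947

P(A ∪ B ∪ C ∪ D) = 0.471 + 0.419 + 0.389 + 0.405 − 0.168 − 0.154 − 0.186 − 0.087 − 0.165 − 0.150 + 0.026 + 0.074 + 0.059 + 0.035 − 0.021 = 0.947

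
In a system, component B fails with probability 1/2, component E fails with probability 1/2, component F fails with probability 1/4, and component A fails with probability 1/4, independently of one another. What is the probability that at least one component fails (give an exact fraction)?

P(none) = (1 − 1/2) × (1 − 1/2) × (1 − 1/4) × (1 − 1/4) = 1/2 × 1/2 × 3/4 × 3/4 = 9/64
P(at least one) = 1 − 9/64 = 55/64

55/64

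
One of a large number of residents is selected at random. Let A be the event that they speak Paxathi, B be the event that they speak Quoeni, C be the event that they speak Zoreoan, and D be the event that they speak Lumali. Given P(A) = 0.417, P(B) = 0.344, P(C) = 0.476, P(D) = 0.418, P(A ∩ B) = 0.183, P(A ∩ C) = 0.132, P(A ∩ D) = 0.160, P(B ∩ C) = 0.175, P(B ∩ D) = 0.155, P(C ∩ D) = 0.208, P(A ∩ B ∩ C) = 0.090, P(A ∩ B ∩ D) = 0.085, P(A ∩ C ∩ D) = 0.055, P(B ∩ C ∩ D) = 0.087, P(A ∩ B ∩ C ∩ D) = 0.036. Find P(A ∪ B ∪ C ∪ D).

By inclusion-exclusion,
P(A ∪ B ∪ C ∪ D) = 0.417 + 0.344 + 0.476 + 0.418 − 0.183 − 0.132 − 0.160 − 0.175 − 0.155 − 0.208 + 0.090 + 0.085 + 0.055 + 0.087 − 0.036 = 0.923

0.923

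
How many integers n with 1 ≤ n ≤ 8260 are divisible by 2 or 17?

4373

By inclusion–exclusion:
4130 + 485 − 242 = 4373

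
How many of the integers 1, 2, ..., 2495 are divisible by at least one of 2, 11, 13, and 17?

1508

Inclusion–exclusion gives
⌊2495/2⌋ + ⌊2495/11⌋ + ⌊2495/13⌋ + ⌊2495/17⌋ − ⌊2495/22⌋ − ⌊2495/26⌋ − ⌊2495/34⌋ − ⌊2495/143⌋ − ⌊2495/187⌋ − ⌊2495/221⌋ + ⌊2495/286⌋ + ⌊2495/374⌋ + ⌊2495/442⌋ + ⌊2495/2431⌋ − ⌊2495/4862⌋ = 1247 + 226 + 191 + 146 − 113 − 95 − 73 − 17 − 13 − 11 + 8 + 6 + 5 + 1 − 0 = 1508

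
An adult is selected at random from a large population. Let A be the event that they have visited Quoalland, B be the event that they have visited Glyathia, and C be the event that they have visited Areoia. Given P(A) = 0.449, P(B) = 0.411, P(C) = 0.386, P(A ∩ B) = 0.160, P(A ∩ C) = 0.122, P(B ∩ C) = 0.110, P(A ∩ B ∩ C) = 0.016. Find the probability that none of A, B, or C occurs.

By inclusion-exclusion,
P(A ∪ B ∪ C) = 0.449 + 0.411 + 0.386 − 0.160 − 0.122 − 0.110 + 0.016 = 0.870
P(none) = 1 − 0.870 = 0.130

0.130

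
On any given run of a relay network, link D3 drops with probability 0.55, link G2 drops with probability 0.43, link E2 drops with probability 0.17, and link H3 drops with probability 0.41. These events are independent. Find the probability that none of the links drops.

0.12560805

P(none) = (1 − 0.55) × (1 − 0.43) × (1 − 0.17) × (1 − 0.41) = 0.45 × 0.57 × 0.83 × 0.59 = 0.12560805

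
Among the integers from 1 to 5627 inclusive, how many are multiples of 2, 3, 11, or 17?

4023

2813 + 1875 + 511 + 331 − 937 − 255 − 165 − 170 − 110 − 30 + 85 + 55 + 15 + 10 − 5 = 4023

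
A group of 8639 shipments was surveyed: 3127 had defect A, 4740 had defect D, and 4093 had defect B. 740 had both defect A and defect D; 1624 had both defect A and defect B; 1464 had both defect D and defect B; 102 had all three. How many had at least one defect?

By inclusion-exclusion,
N(≥1) = 3127 + 4740 + 4093 − 740 − 1624 − 1464 + 102 = 8234

8234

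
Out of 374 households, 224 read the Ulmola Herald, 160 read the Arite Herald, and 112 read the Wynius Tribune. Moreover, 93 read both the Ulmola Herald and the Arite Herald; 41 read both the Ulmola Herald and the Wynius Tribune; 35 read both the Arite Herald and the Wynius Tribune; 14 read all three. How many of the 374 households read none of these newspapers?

Inclusion–exclusion gives
|at least one| = 224 + 160 + 112 − 93 − 41 − 35 + 14 = 341
None: 374 − 341 = 33

33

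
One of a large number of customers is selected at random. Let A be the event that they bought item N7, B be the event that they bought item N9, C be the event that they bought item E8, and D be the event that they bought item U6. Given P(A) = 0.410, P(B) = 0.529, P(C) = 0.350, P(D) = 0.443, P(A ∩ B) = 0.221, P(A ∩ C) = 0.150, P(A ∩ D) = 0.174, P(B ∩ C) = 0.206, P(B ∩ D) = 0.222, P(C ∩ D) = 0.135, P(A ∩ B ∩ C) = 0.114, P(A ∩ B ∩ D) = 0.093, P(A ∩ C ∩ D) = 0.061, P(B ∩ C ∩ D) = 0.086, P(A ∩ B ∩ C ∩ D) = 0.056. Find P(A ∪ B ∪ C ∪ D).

0.922

By inclusion-exclusion,
P(A ∪ B ∪ C ∪ D) = 0.410 + 0.529 + 0.350 + 0.443 − 0.221 − 0.150 − 0.174 − 0.206 − 0.222 − 0.135 + 0.114 + 0.093 + 0.061 + 0.086 − 0.056 = 0.922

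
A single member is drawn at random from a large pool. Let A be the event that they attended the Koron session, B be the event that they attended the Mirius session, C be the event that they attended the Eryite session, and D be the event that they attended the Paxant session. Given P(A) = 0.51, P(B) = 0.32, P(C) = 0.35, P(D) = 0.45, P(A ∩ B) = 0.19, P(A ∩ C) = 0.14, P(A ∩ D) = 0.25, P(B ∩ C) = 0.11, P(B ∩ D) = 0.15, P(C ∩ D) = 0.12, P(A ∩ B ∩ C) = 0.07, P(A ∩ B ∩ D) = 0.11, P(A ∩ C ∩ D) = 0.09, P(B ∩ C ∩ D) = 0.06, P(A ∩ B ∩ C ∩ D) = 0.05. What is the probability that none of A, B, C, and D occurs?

0.05

P(A ∪ B ∪ C ∪ D) = 0.51 + 0.32 + 0.35 + 0.45 − 0.19 − 0.14 − 0.25 − 0.11 − 0.15 − 0.12 + 0.07 + 0.11 + 0.09 + 0.06 − 0.05 = 0.95
P(none) = 1 − 0.95 = 0.05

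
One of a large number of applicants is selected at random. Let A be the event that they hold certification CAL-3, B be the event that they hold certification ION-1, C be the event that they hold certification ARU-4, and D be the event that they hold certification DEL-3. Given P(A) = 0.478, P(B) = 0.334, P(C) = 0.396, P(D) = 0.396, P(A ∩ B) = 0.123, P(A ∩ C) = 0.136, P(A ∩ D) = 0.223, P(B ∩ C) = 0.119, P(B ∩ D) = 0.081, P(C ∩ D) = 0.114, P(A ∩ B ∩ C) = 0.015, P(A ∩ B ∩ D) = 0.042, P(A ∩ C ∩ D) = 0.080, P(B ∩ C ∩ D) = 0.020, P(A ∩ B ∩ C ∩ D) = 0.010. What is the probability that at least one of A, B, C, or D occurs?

P(A ∪ B ∪ C ∪ D) = 0.478 + 0.334 + 0.396 + 0.396 − 0.123 − 0.136 − 0.223 − 0.119 − 0.081 − 0.114 + 0.015 + 0.042 + 0.080 + 0.020 − 0.010 = 0.955

0.955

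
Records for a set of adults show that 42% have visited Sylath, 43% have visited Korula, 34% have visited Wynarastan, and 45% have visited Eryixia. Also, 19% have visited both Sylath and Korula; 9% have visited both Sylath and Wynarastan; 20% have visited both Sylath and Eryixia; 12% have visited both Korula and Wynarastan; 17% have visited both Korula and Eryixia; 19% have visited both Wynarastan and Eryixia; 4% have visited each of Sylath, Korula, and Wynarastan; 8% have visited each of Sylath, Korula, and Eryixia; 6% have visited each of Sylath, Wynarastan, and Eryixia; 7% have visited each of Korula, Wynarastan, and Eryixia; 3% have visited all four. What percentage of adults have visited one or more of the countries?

Apply inclusion-exclusion:
P(union) = 42 + 43 + 34 + 45 − 19 − 9 − 20 − 12 − 17 − 19 + 4 + 8 + 6 + 7 − 3 = 90%

90%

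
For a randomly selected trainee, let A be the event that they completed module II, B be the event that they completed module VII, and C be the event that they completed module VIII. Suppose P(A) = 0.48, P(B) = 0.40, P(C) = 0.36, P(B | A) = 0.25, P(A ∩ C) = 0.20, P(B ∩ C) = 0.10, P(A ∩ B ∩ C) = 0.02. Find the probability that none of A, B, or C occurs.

P(A ∩ B) = P(A)·P(B|A) = 0.48 × 0.25 = 0.12
P(A ∪ B ∪ C) = 0.48 + 0.40 + 0.36 − 0.12 − 0.20 − 0.10 + 0.02 = 0.84
P(none) = 1 − 0.84 = 0.16

0.16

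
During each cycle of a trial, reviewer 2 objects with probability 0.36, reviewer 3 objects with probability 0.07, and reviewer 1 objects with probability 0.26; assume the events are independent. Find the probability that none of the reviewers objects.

P(none) = (1 − 0.36) × (1 − 0.07) × (1 − 0.26) = 0.64 × 0.93 × 0.74 = 0.440448

0.440448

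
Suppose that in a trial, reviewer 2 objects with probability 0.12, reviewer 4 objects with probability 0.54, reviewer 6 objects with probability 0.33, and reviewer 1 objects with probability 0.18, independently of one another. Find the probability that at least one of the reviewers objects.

0.77760288

Since the events are independent, P(none) is the product of the individual non-occurrence probabilities.
P(none) = (1 − 0.12) × (1 − 0.54) × (1 − 0.33) × (1 − 0.18) = 0.88 × 0.46 × 0.67 × 0.82 = 0.22239712
P(at least one) = 1 − 0.22239712 = 0.77760288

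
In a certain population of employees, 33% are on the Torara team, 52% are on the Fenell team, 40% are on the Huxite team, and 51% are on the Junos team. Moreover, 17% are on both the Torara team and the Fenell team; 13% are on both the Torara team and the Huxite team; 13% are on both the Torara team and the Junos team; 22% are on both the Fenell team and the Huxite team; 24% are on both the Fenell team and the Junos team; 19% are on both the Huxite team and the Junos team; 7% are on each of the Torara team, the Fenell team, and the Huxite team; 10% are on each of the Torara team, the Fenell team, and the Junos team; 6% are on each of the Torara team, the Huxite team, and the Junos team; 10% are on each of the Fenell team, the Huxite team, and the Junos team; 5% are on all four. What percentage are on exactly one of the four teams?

By inclusion–exclusion (exactly-one form):
P(exactly one) = 33 + 52 + 40 + 51 − 2·17 − 2·13 − 2·13 − 2·22 − 2·24 − 2·19 + 3·7 + 3·10 + 3·6 + 3·10 − 4·5 = 39%

39%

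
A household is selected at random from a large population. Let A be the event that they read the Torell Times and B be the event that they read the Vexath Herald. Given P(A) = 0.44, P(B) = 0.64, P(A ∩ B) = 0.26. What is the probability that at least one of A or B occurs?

P(A ∪ B) = 0.44 + 0.64 − 0.26 = 0.82

0.82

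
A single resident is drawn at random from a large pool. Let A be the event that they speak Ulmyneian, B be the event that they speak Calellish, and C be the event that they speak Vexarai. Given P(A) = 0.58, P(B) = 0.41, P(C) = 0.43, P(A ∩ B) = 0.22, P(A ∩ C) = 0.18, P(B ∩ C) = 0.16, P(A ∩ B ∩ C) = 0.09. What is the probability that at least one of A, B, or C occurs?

0.95

P(A ∪ B ∪ C) = 0.58 + 0.41 + 0.43 − 0.22 − 0.18 − 0.16 + 0.09 = 0.95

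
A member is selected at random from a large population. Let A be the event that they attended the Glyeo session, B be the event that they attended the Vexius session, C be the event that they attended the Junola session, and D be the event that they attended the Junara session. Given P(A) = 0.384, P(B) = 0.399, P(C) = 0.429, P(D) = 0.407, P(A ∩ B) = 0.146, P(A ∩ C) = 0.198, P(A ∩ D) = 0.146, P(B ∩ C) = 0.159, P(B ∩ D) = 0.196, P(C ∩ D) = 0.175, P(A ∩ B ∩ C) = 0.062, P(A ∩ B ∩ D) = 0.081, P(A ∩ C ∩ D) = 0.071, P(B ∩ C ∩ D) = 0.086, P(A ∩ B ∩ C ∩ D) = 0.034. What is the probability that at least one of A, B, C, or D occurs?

0.865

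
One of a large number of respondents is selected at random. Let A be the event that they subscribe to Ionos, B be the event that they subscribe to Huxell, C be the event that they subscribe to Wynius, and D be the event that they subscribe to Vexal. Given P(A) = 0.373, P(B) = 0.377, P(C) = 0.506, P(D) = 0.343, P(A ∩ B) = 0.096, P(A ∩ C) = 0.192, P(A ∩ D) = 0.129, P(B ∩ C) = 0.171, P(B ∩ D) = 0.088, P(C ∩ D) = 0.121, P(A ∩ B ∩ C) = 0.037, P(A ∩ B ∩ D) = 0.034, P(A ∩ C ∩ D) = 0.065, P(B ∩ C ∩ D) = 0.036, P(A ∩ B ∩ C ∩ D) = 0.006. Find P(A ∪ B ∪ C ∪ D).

Apply inclusion-exclusion:
P(A ∪ B ∪ C ∪ D) = 0.373 + 0.377 + 0.506 + 0.343 − 0.096 − 0.192 − 0.129 − 0.171 − 0.088 − 0.121 + 0.037 + 0.034 + 0.065 + 0.036 − 0.006 = 0.968

0.968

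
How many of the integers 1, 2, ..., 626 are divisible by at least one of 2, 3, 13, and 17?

By inclusion–exclusion:
⌊626/2⌋ + ⌊626/3⌋ + ⌊626/13⌋ + ⌊626/17⌋ − ⌊626/6⌋ − ⌊626/26⌋ − ⌊626/34⌋ − ⌊626/39⌋ − ⌊626/51⌋ − ⌊626/221⌋ + ⌊626/78⌋ + ⌊626/102⌋ + ⌊626/442⌋ + ⌊626/663⌋ − ⌊626/1326⌋ = 313 + 208 + 48 + 36 − 104 − 24 − 18 − 16 − 12 − 2 + 8 + 6 + 1 + 0 − 0 = 444

444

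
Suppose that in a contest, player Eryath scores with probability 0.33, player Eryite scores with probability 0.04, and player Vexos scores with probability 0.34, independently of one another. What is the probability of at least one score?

0.575488

Independence gives P(none) = ∏(1 − pᵢ).
P(none) = (1 − 0.33) × (1 − 0.04) × (1 − 0.34) = 0.67 × 0.96 × 0.66 = 0.424512
P(at least one) = 1 − 0.424512 = 0.575488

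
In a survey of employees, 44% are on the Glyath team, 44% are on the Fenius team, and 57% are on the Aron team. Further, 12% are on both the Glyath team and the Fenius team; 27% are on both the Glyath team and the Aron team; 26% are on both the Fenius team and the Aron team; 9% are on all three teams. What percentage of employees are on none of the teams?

11%

By inclusion-exclusion,
P(≥1) = 44 + 44 + 57 − 12 − 27 − 26 + 9 = 89%
P(none) = 100% − 89% = 11%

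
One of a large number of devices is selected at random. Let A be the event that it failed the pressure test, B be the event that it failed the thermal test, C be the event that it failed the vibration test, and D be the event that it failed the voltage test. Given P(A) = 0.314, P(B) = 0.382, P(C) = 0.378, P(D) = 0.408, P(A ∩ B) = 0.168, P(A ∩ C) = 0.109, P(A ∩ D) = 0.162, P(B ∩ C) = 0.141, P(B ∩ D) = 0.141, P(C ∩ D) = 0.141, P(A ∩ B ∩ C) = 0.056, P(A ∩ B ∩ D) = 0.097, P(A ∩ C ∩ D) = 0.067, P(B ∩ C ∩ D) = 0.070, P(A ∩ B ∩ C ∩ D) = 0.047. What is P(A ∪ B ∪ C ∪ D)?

By inclusion-exclusion,
P(A ∪ B ∪ C ∪ D) = 0.314 + 0.382 + 0.378 + 0.408 − 0.168 − 0.109 − 0.162 − 0.141 − 0.141 − 0.141 + 0.056 + 0.097 + 0.067 + 0.070 − 0.047 = 0.863

0.863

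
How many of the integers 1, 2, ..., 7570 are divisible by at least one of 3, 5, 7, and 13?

4375

2523 + 1514 + 1081 + 582 − 504 − 360 − 194 − 216 − 116 − 83 + 72 + 38 + 27 + 16 − 5 = 4375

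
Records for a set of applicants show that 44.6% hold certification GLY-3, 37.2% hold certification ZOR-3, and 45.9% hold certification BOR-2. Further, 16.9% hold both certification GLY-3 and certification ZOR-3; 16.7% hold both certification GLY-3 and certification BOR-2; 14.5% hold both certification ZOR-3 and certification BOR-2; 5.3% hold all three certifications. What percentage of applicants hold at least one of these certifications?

By inclusion–exclusion:
P(≥1) = 44.6 + 37.2 + 45.9 − 16.9 − 16.7 − 14.5 + 5.3 = 84.9%

84.9%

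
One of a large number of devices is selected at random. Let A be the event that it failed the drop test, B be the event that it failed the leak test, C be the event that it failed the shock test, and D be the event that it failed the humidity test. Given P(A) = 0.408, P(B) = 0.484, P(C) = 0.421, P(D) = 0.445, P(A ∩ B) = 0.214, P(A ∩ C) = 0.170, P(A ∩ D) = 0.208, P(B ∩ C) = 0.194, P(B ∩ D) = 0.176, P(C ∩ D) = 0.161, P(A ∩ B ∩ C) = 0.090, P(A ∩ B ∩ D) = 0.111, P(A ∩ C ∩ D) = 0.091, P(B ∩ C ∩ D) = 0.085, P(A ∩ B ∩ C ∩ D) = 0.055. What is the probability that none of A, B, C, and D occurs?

0.043

P(A ∪ B ∪ C ∪ D) = 0.408 + 0.484 + 0.421 + 0.445 − 0.214 − 0.170 − 0.208 − 0.194 − 0.176 − 0.161 + 0.090 + 0.111 + 0.091 + 0.085 − 0.055 = 0.957
P(none) = 1 − 0.957 = 0.043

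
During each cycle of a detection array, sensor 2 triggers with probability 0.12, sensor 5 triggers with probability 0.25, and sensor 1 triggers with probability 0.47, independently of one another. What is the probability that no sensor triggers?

0.3498

Since the events are independent, P(none) is the product of the individual non-occurrence probabilities.
P(none) = (1 − 0.12) × (1 − 0.25) × (1 − 0.47) = 0.88 × 0.75 × 0.53 = 0.3498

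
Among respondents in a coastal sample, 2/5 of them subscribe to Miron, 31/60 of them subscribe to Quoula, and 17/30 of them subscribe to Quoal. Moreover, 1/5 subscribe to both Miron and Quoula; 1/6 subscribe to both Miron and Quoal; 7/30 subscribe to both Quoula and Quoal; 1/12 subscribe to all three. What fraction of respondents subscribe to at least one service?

By inclusion-exclusion,
P(union) = 2/5 + 31/60 + 17/30 − 1/5 − 1/6 − 7/30 + 1/12 = 29/30

29/30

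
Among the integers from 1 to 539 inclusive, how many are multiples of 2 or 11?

294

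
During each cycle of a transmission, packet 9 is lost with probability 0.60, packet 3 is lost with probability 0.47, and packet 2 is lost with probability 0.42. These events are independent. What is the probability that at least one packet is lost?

Since the events are independent, P(none) is the product of the individual non-occurrence probabilities.
P(none) = (1 − 0.60) × (1 − 0.47) × (1 − 0.42) = 0.40 × 0.53 × 0.58 = 0.12296
P(at least one) = 1 − 0.12296 = 0.87704

0.87704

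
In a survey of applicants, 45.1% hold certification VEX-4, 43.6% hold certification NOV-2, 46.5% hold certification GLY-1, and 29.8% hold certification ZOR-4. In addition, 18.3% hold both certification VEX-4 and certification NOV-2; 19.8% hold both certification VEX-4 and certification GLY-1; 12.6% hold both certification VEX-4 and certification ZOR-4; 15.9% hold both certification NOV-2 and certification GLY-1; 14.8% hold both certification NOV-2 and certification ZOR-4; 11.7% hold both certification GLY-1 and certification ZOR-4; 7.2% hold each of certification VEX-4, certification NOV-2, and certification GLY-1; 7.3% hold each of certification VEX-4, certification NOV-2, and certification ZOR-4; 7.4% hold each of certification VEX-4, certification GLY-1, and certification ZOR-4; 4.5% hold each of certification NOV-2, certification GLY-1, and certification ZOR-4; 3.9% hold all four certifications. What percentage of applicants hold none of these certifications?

P(≥1) = 45.1 + 43.6 + 46.5 + 29.8 − 18.3 − 19.8 − 12.6 − 15.9 − 14.8 − 11.7 + 7.2 + 7.3 + 7.4 + 4.5 − 3.9 = 94.4%
P(none) = 100% − 94.4% = 5.6%

5.6%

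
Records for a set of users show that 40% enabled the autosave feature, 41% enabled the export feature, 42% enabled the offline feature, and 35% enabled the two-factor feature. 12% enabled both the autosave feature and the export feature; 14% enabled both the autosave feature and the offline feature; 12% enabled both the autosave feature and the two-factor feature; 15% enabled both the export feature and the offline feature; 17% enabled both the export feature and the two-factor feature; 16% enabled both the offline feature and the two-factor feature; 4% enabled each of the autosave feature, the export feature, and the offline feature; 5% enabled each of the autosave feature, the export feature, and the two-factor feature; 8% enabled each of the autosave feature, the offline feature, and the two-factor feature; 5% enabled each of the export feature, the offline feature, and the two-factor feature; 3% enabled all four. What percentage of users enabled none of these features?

By inclusion–exclusion:
P(≥1) = 40 + 41 + 42 + 35 − 12 − 14 − 12 − 15 − 17 − 16 + 4 + 5 + 8 + 5 − 3 = 91%
P(none) = 100% − 91% = 9%

9%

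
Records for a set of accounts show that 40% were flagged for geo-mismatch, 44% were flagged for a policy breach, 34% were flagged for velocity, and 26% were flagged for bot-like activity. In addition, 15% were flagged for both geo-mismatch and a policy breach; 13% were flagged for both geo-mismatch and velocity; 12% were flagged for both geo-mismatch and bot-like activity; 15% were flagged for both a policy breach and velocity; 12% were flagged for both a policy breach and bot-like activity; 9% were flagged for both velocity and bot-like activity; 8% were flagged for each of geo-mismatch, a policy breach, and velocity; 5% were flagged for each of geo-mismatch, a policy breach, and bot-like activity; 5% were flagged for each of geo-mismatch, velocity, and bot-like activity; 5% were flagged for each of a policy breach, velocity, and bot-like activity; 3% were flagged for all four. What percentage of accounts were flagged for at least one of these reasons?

88%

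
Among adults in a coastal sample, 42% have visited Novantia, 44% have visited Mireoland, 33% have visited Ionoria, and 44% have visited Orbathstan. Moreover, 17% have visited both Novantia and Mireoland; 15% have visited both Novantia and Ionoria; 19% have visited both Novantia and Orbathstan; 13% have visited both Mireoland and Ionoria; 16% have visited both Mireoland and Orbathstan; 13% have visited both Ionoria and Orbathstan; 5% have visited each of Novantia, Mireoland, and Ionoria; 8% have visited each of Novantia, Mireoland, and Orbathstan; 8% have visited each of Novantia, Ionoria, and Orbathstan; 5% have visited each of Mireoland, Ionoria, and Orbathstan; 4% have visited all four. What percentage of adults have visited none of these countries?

8%

P(≥1) = 42 + 44 + 33 + 44 − 17 − 15 − 19 − 13 − 16 − 13 + 5 + 8 + 8 + 5 − 4 = 92%
P(none) = 100% − 92% = 8%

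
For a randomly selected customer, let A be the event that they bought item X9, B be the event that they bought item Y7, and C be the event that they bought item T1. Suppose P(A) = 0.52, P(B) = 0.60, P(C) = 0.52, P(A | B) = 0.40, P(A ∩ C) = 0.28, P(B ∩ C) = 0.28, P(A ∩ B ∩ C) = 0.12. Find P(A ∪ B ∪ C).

0.96

P(A ∩ B) = P(B)·P(A|B) = 0.60 × 0.40 = 0.24
By inclusion–exclusion:
P(A ∪ B ∪ C) = 0.52 + 0.60 + 0.52 − 0.24 − 0.28 − 0.28 + 0.12 = 0.96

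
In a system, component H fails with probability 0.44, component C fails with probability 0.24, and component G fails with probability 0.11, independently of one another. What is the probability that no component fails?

0.378784

Since the events are independent, P(none) is the product of the individual non-occurrence probabilities.
P(none) = (1 − 0.44) × (1 − 0.24) × (1 − 0.11) = 0.56 × 0.76 × 0.89 = 0.378784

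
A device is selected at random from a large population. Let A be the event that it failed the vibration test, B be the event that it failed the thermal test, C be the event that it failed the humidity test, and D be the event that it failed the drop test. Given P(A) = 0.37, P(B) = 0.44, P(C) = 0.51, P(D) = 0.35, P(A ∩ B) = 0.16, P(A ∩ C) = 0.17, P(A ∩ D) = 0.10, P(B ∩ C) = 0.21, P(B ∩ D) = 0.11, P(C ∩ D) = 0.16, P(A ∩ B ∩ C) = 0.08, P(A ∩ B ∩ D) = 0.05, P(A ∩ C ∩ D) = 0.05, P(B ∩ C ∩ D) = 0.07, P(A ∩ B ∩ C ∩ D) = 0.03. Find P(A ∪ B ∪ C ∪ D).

0.98

Using inclusion–exclusion:
P(A ∪ B ∪ C ∪ D) = 0.37 + 0.44 + 0.51 + 0.35 − 0.16 − 0.17 − 0.10 − 0.21 − 0.11 − 0.16 + 0.08 + 0.05 + 0.05 + 0.07 − 0.03 = 0.98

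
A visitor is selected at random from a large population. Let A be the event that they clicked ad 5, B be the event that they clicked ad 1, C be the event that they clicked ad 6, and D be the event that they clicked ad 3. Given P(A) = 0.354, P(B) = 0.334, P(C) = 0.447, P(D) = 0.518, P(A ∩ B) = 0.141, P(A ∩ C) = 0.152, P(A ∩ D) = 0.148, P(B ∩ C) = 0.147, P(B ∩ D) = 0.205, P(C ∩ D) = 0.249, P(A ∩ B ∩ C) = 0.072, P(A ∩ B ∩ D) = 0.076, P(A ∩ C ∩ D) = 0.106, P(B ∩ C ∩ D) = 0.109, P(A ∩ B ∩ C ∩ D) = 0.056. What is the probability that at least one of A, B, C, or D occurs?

0.918

P(A ∪ B ∪ C ∪ D) = 0.354 + 0.334 + 0.447 + 0.518 − 0.141 − 0.152 − 0.148 − 0.147 − 0.205 − 0.249 + 0.072 + 0.076 + 0.106 + 0.109 − 0.056 = 0.918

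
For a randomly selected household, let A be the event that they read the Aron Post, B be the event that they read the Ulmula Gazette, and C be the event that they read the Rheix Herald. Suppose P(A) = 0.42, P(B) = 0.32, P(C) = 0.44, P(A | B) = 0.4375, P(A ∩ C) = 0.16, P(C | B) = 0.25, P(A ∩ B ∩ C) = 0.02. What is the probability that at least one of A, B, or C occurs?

P(A ∩ B) = P(B)·P(A|B) = 0.32 × 0.4375 = 0.14
P(B ∩ C) = P(B)·P(C|B) = 0.32 × 0.25 = 0.08
By inclusion-exclusion,
P(A ∪ B ∪ C) = 0.42 + 0.32 + 0.44 − 0.14 − 0.16 − 0.08 + 0.02 = 0.82

0.82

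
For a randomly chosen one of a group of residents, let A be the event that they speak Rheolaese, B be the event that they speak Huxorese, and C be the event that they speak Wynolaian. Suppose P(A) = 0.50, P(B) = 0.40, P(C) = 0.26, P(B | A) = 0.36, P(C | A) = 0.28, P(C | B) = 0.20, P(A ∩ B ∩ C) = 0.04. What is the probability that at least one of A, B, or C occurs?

P(A ∩ B) = P(A)·P(B|A) = 0.50 × 0.36 = 0.18
P(A ∩ C) = P(A)·P(C|A) = 0.50 × 0.28 = 0.14
P(B ∩ C) = P(B)·P(C|B) = 0.40 × 0.20 = 0.08
P(A ∪ B ∪ C) = 0.50 + 0.40 + 0.26 − 0.18 − 0.14 − 0.08 + 0.04 = 0.80

0.80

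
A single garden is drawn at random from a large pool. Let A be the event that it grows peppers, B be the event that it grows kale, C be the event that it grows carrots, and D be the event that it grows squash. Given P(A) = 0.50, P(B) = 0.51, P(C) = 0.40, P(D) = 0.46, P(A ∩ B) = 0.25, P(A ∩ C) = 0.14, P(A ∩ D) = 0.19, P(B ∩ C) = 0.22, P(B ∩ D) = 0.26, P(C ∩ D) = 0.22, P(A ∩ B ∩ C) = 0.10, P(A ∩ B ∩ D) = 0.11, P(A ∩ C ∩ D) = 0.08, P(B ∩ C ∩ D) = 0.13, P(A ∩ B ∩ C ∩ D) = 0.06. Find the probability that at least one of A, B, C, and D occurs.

P(A ∪ B ∪ C ∪ D) = 0.50 + 0.51 + 0.40 + 0.46 − 0.25 − 0.14 − 0.19 − 0.22 − 0.26 − 0.22 + 0.10 + 0.11 + 0.08 + 0.13 − 0.06 = 0.95

0.95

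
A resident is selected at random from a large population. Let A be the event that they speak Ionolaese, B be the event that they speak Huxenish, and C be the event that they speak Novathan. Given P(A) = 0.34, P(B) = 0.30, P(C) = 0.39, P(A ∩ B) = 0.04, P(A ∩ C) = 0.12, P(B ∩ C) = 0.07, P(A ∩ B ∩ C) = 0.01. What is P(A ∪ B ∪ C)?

Using inclusion–exclusion:
P(A ∪ B ∪ C) = 0.34 + 0.30 + 0.39 − 0.04 − 0.12 − 0.07 + 0.01 = 0.81

0.81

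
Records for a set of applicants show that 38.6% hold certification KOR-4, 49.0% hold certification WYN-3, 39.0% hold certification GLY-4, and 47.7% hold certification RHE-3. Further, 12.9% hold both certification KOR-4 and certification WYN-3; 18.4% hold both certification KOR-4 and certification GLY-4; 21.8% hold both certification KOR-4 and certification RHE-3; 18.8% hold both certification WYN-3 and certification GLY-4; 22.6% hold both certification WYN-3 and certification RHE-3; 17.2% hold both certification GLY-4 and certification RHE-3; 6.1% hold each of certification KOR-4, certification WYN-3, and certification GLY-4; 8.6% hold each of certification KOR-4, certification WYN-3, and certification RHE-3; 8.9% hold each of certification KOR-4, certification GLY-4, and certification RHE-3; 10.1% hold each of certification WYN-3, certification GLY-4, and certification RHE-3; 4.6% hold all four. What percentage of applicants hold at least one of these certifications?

P(union) = 38.6 + 49.0 + 39.0 + 47.7 − 12.9 − 18.4 − 21.8 − 18.8 − 22.6 − 17.2 + 6.1 + 8.6 + 8.9 + 10.1 − 4.6 = 91.7%

91.7%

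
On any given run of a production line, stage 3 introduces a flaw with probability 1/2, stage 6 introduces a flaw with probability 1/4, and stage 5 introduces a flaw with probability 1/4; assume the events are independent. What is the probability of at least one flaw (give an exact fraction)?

23/32

P(none) = (1 − 1/2) × (1 − 1/4) × (1 − 1/4) = 1/2 × 3/4 × 3/4 = 9/32
P(at least one) = 1 − 9/32 = 23/32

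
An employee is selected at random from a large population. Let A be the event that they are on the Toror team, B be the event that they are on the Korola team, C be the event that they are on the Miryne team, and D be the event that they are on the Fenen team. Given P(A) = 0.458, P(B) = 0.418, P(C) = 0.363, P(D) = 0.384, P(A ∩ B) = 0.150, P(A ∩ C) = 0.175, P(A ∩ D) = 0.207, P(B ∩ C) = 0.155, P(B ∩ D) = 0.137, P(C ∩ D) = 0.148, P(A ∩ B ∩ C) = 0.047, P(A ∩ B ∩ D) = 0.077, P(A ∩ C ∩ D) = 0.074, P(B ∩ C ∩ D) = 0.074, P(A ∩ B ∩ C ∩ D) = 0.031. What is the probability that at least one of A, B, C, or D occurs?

By inclusion–exclusion:
P(A ∪ B ∪ C ∪ D) = 0.458 + 0.418 + 0.363 + 0.384 − 0.150 − 0.175 − 0.207 − 0.155 − 0.137 − 0.148 + 0.047 + 0.077 + 0.074 + 0.074 − 0.031 = 0.892

0.892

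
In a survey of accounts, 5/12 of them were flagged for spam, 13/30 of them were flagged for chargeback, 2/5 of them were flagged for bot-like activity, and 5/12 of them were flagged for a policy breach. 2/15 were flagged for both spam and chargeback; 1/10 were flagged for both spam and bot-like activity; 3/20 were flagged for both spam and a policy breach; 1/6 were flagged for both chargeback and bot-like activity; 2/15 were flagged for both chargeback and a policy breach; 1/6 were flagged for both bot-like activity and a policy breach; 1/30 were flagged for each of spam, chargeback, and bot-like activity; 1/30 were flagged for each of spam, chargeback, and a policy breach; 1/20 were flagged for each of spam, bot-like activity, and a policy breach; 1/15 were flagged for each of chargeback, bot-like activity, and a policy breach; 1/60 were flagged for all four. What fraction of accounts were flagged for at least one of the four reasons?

59/60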